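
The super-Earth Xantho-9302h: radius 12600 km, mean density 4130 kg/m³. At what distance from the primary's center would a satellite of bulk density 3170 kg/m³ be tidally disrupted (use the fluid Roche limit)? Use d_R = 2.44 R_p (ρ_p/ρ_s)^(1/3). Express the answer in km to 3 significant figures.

33600 km

d_R = 2.44 × 12600 km × (4130/3170)^(1/3)
    = 33600 km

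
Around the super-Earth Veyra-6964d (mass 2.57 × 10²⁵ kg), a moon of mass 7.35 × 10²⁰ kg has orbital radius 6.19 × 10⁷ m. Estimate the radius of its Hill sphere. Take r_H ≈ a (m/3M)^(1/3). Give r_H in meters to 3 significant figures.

r_H ≈ a (m/3M)^(1/3)
    = (6.19 × 10⁷) × (7.35 × 10²⁰ / (3 × 2.57 × 10²⁵))^(1/3)
    = 1.31 × 10⁶ m

1.31 × 10⁶ m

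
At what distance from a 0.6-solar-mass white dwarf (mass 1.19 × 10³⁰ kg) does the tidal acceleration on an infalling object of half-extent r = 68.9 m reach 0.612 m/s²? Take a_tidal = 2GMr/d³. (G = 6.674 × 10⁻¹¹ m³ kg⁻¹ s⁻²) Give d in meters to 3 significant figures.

2.62 × 10⁷ m

2GMr/d³ = a_tidal  ⇒  d = (2GMr / a_tidal)^(1/3)
d = (2 × 6.674×10⁻¹¹ × (1.19 × 10³⁰) × (68.9) / (0.612))^(1/3)
  = 2.62 × 10⁷ m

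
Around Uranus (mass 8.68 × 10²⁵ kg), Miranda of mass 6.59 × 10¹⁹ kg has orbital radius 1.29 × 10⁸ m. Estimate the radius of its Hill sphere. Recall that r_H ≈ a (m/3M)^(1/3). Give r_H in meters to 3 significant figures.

r_H ≈ a (m/3M)^(1/3)
    = (1.29 × 10⁸) × (6.59 × 10¹⁹ / (3 × 8.68 × 10²⁵))^(1/3)
    = 8.16 × 10⁵ m

8.16 × 10⁵ m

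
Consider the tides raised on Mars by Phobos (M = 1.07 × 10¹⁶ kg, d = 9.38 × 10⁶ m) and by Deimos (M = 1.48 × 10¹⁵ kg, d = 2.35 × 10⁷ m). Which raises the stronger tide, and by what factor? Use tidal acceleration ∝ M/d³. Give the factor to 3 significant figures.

Phobos, by a factor of ≈ 114

Tidal stretch scales as M/d³; compute that for each body.
Phobos: (1.07 × 10¹⁶) / (9.38 × 10⁶)³ = 1.297 × 10⁻⁵
Deimos: (1.48 × 10¹⁵) / (2.35 × 10⁷)³ = 1.140 × 10⁻⁷
Ratio (larger/smaller) = 114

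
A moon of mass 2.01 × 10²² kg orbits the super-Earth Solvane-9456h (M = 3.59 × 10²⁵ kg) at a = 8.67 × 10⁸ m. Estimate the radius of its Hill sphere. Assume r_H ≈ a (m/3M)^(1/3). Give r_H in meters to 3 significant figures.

4.95 × 10⁷ m

r_H ≈ a (m/3M)^(1/3)
    = (8.67 × 10⁸) × (2.01 × 10²² / (3 × 3.59 × 10²⁵))^(1/3)
    = 4.95 × 10⁷ m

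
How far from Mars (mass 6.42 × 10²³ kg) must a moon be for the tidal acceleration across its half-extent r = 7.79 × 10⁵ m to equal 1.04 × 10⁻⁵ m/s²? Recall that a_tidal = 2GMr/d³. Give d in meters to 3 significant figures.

2GMr/d³ = a_tidal  ⇒  d = (2GMr / a_tidal)^(1/3)
d = (2 × 6.674×10⁻¹¹ × (6.42 × 10²³) × (7.79 × 10⁵) / (1.04 × 10⁻⁵))^(1/3)
  = 1.86 × 10⁸ m

1.86 × 10⁸ m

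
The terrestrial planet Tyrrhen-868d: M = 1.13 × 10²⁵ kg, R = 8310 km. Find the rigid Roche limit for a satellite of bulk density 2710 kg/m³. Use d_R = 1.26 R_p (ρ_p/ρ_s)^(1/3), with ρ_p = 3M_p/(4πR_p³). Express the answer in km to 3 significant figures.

12600 km

ρ_p = 3M_p/(4πR_p³) = 3 × (1.13 × 10²⁵) / (4π × (8.31 × 10⁶ m)³) = 4700 kg/m³
d_R = 1.26 × 8310 km × (4700/2710)^(1/3)
    = 12600 km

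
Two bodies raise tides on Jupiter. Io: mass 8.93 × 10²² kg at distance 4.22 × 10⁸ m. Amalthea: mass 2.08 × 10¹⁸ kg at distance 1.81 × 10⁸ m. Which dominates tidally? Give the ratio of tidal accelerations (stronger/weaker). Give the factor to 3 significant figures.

Io, by a factor of ≈ 3390

Compare M/d³ for the two perturbers:
Io: (8.93 × 10²²) / (4.22 × 10⁸)³ = 1.188 × 10⁻³
Amalthea: (2.08 × 10¹⁸) / (1.81 × 10⁸)³ = 3.508 × 10⁻⁷
Ratio (larger/smaller) = 3390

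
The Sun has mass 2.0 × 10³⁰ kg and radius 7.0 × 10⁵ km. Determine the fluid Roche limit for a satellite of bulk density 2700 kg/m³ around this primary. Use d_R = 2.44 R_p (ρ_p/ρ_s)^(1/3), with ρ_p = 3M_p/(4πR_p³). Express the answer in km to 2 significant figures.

1.4 × 10⁶ km

ρ_p = 3M_p/(4πR_p³) = 3 × (2.0 × 10³⁰) / (4π × (7.0 × 10⁸ m)³) = 1400 kg/m³
d_R = 2.44 × 7.0 × 10⁵ km × (1400/2700)^(1/3)
    = 1.4 × 10⁶ km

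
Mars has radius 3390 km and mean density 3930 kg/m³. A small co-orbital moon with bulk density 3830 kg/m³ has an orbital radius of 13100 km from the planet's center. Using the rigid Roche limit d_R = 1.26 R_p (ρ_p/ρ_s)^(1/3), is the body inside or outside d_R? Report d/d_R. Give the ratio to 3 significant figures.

outside; d/d_R ≈ 3.04

d_R = 1.26 × (3390 km) × (3930/3830)^(1/3) = 4308 km
d/d_R = (13100) / (4308) = 3.04
Since d/d_R > 1, the body is outside the Roche limit.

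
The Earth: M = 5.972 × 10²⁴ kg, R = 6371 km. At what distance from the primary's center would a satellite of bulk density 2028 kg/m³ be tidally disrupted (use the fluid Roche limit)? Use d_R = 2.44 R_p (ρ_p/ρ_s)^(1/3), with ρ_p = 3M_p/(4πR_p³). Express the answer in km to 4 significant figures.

21700 km

ρ_p = 3M_p/(4πR_p³) = 3 × (5.972 × 10²⁴) / (4π × (6.371 × 10⁶ m)³) = 5513 kg/m³
d_R = 2.44 × 6371 km × (5513/2028)^(1/3)
    = 21700 km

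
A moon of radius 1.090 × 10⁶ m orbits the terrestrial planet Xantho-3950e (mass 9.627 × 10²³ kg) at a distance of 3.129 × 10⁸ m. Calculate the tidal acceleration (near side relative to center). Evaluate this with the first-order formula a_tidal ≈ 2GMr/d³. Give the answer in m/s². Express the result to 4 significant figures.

a_tidal = 2GMr/d³
        = 2 × (6.674 × 10⁻¹¹) × (9.627 × 10²³) × (1.090 × 10⁶) / (3.129 × 10⁸)³
        = 4.572 × 10⁻⁶ m/s²

4.572 × 10⁻⁶ m/s²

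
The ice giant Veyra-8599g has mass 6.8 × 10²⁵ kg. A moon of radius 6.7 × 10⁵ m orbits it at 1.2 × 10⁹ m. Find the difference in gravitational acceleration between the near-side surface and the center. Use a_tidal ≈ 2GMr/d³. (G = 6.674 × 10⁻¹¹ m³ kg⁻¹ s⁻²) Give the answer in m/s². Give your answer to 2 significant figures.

Δg = 2GMr/d³
   = 2 × (6.674 × 10⁻¹¹) × (6.8 × 10²⁵) × (6.7 × 10⁵) / (1.2 × 10⁹)³
   = 3.5 × 10⁻⁶ m/s²

3.5 × 10⁻⁶ m/s²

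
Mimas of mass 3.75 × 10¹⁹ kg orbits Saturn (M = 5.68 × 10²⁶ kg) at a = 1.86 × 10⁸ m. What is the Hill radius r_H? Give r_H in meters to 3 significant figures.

r_H ≈ a (m/3M)^(1/3)
    = (1.86 × 10⁸) × (3.75 × 10¹⁹ / (3 × 5.68 × 10²⁶))^(1/3)
    = 5.21 × 10⁵ m

5.21 × 10⁵ m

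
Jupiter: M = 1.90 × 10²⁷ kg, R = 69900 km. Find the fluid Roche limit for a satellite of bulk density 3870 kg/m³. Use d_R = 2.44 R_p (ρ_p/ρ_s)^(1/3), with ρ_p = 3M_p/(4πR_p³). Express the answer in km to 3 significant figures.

ρ_p = 3M_p/(4πR_p³) = 3 × (1.90 × 10²⁷) / (4π × (6.99 × 10⁷ m)³) = 1330 kg/m³
d_R = 2.44 × 69900 km × (1330/3870)^(1/3)
    = 1.19 × 10⁵ km

1.19 × 10⁵ km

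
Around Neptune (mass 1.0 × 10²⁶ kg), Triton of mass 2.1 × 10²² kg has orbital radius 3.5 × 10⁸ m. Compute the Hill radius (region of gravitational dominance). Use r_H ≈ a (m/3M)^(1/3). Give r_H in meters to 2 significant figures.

r_H ≈ a (m/3M)^(1/3)
    = (3.5 × 10⁸) × (2.1 × 10²² / (3 × 1.0 × 10²⁶))^(1/3)
    = 1.4 × 10⁷ m

1.4 × 10⁷ m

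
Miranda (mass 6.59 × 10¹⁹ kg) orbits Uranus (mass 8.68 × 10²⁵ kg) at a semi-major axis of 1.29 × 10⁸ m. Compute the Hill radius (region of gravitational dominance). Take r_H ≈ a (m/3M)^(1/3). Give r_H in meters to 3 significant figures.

8.16 × 10⁵ m

r_H ≈ a (m/3M)^(1/3)
    = (1.29 × 10⁸) × (6.59 × 10¹⁹ / (3 × 8.68 × 10²⁵))^(1/3)
    = 8.16 × 10⁵ m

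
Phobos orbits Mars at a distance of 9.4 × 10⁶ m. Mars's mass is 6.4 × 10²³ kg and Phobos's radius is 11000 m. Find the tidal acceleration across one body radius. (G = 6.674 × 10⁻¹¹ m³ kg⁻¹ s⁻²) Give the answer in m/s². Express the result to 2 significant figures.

Δg = 2GMr/d³
   = 2 × (6.674 × 10⁻¹¹) × (6.4 × 10²³) × (11000) / (9.4 × 10⁶)³
   = 1.1 × 10⁻³ m/s²

1.1 × 10⁻³ m/s²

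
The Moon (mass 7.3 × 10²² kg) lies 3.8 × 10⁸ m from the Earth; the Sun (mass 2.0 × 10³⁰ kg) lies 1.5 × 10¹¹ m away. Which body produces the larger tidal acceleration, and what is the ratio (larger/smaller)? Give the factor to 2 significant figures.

The Moon, by a factor of ≈ 2.2

Compare M/d³ for the two perturbers:
The Moon: (7.3 × 10²²) / (3.8 × 10⁸)³ = 1.330 × 10⁻³
The Sun: (2.0 × 10³⁰) / (1.5 × 10¹¹)³ = 5.926 × 10⁻⁴
Ratio (larger/smaller) = 2.2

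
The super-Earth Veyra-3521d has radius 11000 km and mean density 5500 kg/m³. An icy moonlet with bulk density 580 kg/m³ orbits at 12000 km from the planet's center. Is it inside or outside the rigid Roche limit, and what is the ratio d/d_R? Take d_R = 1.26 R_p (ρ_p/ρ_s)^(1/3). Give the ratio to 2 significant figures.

d_R = 1.26 × (11000 km) × (5500/580)^(1/3) = 29340 km
d/d_R = (12000) / (29340) = 0.41
Since d/d_R < 1, the body is inside the Roche limit.

inside; d/d_R ≈ 0.41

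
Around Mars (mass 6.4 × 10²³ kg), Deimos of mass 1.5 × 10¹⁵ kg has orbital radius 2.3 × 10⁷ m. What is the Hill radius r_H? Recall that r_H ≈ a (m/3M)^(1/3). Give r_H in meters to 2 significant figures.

r_H ≈ a (m/3M)^(1/3)
    = (2.3 × 10⁷) × (1.5 × 10¹⁵ / (3 × 6.4 × 10²³))^(1/3)
    = 2.1 × 10⁴ m

2.1 × 10⁴ m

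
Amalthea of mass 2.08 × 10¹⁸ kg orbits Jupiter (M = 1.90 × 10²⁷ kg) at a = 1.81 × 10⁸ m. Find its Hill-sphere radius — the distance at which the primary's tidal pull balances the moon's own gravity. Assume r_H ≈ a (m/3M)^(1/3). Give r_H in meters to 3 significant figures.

r_H ≈ a (m/3M)^(1/3)
    = (1.81 × 10⁸) × (2.08 × 10¹⁸ / (3 × 1.90 × 10²⁷))^(1/3)
    = 1.29 × 10⁵ m

1.29 × 10⁵ m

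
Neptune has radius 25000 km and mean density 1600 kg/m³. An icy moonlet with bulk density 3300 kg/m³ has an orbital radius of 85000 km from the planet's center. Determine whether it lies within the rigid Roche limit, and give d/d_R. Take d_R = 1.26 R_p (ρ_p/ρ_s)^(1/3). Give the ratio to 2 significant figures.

d_R = 1.26 × (25000 km) × (1600/3300)^(1/3) = 24750 km
d/d_R = (85000) / (24750) = 3.4
Since d/d_R > 1, the body is outside the Roche limit.

outside; d/d_R ≈ 3.4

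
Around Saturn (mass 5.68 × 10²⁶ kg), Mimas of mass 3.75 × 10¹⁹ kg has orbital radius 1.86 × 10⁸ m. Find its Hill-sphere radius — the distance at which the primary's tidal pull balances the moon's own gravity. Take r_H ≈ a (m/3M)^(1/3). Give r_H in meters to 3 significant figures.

5.21 × 10⁵ m

r_H ≈ a (m/3M)^(1/3)
    = (1.86 × 10⁸) × (3.75 × 10¹⁹ / (3 × 5.68 × 10²⁶))^(1/3)
    = 5.21 × 10⁵ m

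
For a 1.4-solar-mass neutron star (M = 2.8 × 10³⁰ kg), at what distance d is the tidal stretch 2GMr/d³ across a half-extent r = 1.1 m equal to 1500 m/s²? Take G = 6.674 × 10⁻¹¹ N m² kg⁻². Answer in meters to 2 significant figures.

6.5 × 10⁵ m

2GMr/d³ = a_tidal  ⇒  d = (2GMr / a_tidal)^(1/3)
d = (2 × 6.674×10⁻¹¹ × (2.8 × 10³⁰) × (1.1) / (1500))^(1/3)
  = 6.5 × 10⁵ m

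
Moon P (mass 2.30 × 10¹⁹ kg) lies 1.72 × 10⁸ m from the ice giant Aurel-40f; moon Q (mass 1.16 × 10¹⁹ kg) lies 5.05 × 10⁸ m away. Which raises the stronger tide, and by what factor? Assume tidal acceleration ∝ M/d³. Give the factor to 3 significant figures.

Moon P, by a factor of ≈ 50.2

Tidal stretch scales as M/d³; compute that for each body.
Moon P: (2.30 × 10¹⁹) / (1.72 × 10⁸)³ = 4.520 × 10⁻⁶
Moon Q: (1.16 × 10¹⁹) / (5.05 × 10⁸)³ = 9.007 × 10⁻⁸
Ratio (larger/smaller) = 50.2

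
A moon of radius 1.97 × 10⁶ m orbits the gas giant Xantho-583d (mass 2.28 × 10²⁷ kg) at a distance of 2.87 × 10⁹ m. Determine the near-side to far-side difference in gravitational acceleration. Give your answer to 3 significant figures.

Δg = 4GMr/d³
   = 4 × (6.674 × 10⁻¹¹) × (2.28 × 10²⁷) × (1.97 × 10⁶) / (2.87 × 10⁹)³
   = 5.07 × 10⁻⁵ m/s²

5.07 × 10⁻⁵ m/s²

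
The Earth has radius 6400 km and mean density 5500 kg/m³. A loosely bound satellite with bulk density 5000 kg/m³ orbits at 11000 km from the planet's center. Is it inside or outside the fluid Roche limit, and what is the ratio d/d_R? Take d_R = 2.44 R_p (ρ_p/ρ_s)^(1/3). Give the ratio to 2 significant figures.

d_R = 2.44 × (6400 km) × (5500/5000)^(1/3) = 16120 km
d/d_R = (11000) / (16120) = 0.68
Since d/d_R < 1, the body is inside the Roche limit.

inside; d/d_R ≈ 0.68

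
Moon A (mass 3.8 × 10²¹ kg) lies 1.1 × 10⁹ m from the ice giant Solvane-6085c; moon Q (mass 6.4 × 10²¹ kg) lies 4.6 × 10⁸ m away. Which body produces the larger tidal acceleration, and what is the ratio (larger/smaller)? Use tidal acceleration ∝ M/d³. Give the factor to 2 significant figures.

Compare M/d³ for the two perturbers:
Moon A: (3.8 × 10²¹) / (1.1 × 10⁹)³ = 2.855 × 10⁻⁶
Moon Q: (6.4 × 10²¹) / (4.6 × 10⁸)³ = 6.575 × 10⁻⁵
Ratio (larger/smaller) = 23

Moon Q, by a factor of ≈ 23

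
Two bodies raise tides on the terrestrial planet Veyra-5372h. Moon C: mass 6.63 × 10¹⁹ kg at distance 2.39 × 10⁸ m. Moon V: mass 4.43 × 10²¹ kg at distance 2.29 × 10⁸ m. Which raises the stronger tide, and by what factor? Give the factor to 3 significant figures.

Tidal stretch scales as M/d³; compute that for each body.
Moon C: (6.63 × 10¹⁹) / (2.39 × 10⁸)³ = 4.856 × 10⁻⁶
Moon V: (4.43 × 10²¹) / (2.29 × 10⁸)³ = 3.689 × 10⁻⁴
Ratio (larger/smaller) = 76.0

Moon V, by a factor of ≈ 76.0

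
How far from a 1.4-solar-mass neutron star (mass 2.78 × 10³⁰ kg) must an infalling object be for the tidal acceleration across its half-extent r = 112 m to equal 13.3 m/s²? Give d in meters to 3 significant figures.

1.46 × 10⁷ m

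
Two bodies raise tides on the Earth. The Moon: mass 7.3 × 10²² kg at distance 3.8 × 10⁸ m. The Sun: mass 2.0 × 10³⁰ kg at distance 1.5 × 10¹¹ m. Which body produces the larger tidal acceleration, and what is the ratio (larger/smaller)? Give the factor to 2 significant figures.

Tidal acceleration ∝ M/d³, so compare M/d³ for each.
The Moon: (7.3 × 10²²) / (3.8 × 10⁸)³ = 1.330 × 10⁻³
The Sun: (2.0 × 10³⁰) / (1.5 × 10¹¹)³ = 5.926 × 10⁻⁴
Ratio (larger/smaller) = 2.2

The Moon, by a factor of ≈ 2.2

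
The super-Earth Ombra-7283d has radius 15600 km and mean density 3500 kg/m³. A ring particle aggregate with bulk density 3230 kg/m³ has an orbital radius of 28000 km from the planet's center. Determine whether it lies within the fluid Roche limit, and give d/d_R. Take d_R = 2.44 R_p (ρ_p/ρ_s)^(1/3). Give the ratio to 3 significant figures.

d_R = 2.44 × (15600 km) × (3500/3230)^(1/3) = 39100 km
d/d_R = (28000) / (39100) = 0.716
Since d/d_R < 1, the body is inside the Roche limit.

inside; d/d_R ≈ 0.716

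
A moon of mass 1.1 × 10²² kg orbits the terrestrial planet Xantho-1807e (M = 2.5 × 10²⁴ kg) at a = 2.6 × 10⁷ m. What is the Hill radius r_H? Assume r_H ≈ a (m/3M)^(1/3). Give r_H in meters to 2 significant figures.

r_H ≈ a (m/3M)^(1/3)
    = (2.6 × 10⁷) × (1.1 × 10²² / (3 × 2.5 × 10²⁴))^(1/3)
    = 3.0 × 10⁶ m

3.0 × 10⁶ m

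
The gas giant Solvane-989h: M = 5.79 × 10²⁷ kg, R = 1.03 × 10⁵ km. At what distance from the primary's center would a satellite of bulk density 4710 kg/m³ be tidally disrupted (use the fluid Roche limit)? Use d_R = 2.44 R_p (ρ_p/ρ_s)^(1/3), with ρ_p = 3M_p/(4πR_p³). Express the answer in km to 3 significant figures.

1.62 × 10⁵ km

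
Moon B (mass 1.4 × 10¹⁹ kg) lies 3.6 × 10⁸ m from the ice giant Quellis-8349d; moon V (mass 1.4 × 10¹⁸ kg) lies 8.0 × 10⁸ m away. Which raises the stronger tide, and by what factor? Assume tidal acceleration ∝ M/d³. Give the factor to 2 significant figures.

Compare M/d³ for the two perturbers:
Moon B: (1.4 × 10¹⁹) / (3.6 × 10⁸)³ = 3.001 × 10⁻⁷
Moon V: (1.4 × 10¹⁸) / (8.0 × 10⁸)³ = 2.734 × 10⁻⁹
Ratio (larger/smaller) = 110

Moon B, by a factor of ≈ 110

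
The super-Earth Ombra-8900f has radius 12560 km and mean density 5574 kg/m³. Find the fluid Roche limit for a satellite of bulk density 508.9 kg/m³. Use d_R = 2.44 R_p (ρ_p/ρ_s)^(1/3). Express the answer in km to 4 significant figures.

d_R = 2.44 × 12560 km × (5574/508.9)^(1/3)
    = 68060 km

68060 km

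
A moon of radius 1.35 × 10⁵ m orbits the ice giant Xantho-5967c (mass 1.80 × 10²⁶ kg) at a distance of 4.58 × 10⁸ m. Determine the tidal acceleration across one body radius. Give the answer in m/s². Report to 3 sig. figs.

The tidal stretch is the gradient of GM/d² times the body's extent r, hence the 1/d³ dependence.
a_tidal = 2GMr/d³
        = 2 × (6.674 × 10⁻¹¹) × (1.80 × 10²⁶) × (1.35 × 10⁵) / (4.58 × 10⁸)³
        = 3.38 × 10⁻⁵ m/s²

3.38 × 10⁻⁵ m/s²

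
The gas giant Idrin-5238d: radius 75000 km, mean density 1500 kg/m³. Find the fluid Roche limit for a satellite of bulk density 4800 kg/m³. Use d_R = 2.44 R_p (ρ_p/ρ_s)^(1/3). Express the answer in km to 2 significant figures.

1.2 × 10⁵ km

d_R = 2.44 × 75000 km × (1500/4800)^(1/3)
    = 1.2 × 10⁵ km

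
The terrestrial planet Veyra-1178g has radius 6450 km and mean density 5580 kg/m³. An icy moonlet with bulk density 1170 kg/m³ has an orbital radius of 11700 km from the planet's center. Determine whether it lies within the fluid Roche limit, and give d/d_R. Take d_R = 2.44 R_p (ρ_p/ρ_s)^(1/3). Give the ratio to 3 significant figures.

inside; d/d_R ≈ 0.442

d_R = 2.44 × (6450 km) × (5580/1170)^(1/3) = 26490 km
d/d_R = (11700) / (26490) = 0.442
Since d/d_R < 1, the body is inside the Roche limit.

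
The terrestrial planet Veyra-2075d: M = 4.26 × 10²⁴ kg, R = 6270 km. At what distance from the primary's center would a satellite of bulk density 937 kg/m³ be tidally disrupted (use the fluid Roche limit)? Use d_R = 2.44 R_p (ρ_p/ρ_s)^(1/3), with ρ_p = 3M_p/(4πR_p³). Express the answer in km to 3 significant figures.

ρ_p = 3M_p/(4πR_p³) = 3 × (4.26 × 10²⁴) / (4π × (6.27 × 10⁶ m)³) = 4130 kg/m³
d_R = 2.44 × 6270 km × (4130/937)^(1/3)
    = 25100 km

25100 km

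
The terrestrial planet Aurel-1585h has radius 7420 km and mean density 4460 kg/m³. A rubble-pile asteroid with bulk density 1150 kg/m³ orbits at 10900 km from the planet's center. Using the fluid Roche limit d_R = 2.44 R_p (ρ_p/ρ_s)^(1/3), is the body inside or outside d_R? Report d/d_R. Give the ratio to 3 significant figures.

d_R = 2.44 × (7420 km) × (4460/1150)^(1/3) = 28450 km
d/d_R = (10900) / (28450) = 0.383
Since d/d_R < 1, the body is inside the Roche limit.

inside; d/d_R ≈ 0.383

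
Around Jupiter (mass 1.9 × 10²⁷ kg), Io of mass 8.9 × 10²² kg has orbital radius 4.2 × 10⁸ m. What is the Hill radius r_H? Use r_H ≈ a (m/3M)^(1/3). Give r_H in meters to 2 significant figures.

1.0 × 10⁷ m

r_H ≈ a (m/3M)^(1/3)
    = (4.2 × 10⁸) × (8.9 × 10²² / (3 × 1.9 × 10²⁷))^(1/3)
    = 1.0 × 10⁷ m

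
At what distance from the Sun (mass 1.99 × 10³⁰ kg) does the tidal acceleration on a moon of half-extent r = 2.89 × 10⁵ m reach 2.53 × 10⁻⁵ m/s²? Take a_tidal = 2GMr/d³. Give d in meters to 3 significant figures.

2GMr/d³ = a_tidal  ⇒  d = (2GMr / a_tidal)^(1/3)
d = (2 × 6.674×10⁻¹¹ × (1.99 × 10³⁰) × (2.89 × 10⁵) / (2.53 × 10⁻⁵))^(1/3)
  = 1.45 × 10¹⁰ m

1.45 × 10¹⁰ m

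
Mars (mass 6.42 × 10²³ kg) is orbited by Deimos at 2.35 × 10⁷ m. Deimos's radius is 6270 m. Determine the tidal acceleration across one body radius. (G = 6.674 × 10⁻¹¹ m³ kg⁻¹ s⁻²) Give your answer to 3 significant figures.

a_tidal = 2GMr/d³
        = 2 × (6.674 × 10⁻¹¹) × (6.42 × 10²³) × (6270) / (2.35 × 10⁷)³
        = 4.14 × 10⁻⁵ m/s²

4.14 × 10⁻⁵ m/s²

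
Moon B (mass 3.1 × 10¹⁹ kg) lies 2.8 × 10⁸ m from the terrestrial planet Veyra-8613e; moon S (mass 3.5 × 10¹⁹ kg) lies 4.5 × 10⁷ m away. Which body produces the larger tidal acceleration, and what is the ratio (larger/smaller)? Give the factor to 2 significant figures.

Compare M/d³ for the two perturbers:
Moon B: (3.1 × 10¹⁹) / (2.8 × 10⁸)³ = 1.412 × 10⁻⁶
Moon S: (3.5 × 10¹⁹) / (4.5 × 10⁷)³ = 3.841 × 10⁻⁴
Ratio (larger/smaller) = 270

Moon S, by a factor of ≈ 270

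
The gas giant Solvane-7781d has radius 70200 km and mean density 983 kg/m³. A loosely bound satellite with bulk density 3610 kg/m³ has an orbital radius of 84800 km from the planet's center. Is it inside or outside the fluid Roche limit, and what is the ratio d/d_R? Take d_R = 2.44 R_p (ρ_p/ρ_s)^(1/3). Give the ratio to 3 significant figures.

d_R = 2.44 × (70200 km) × (983/3610)^(1/3) = 1.110 × 10⁵ km
d/d_R = (84800) / (1.110 × 10⁵) = 0.764
Since d/d_R < 1, the body is inside the Roche limit.

inside; d/d_R ≈ 0.764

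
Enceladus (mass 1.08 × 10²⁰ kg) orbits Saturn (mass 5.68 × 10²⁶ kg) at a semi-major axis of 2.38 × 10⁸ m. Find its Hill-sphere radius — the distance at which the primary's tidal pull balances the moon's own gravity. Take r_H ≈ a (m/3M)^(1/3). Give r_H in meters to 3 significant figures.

9.49 × 10⁵ m

r_H ≈ a (m/3M)^(1/3)
    = (2.38 × 10⁸) × (1.08 × 10²⁰ / (3 × 5.68 × 10²⁶))^(1/3)
    = 9.49 × 10⁵ m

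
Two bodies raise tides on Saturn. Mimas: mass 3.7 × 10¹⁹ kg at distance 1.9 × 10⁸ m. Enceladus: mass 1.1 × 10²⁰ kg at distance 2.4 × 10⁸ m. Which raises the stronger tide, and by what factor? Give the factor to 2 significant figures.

Enceladus, by a factor of ≈ 1.5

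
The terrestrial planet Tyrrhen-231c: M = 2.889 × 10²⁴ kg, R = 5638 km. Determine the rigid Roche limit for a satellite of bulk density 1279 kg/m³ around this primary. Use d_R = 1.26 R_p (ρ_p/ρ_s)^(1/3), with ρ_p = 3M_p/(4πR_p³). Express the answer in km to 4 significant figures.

10260 km

ρ_p = 3M_p/(4πR_p³) = 3 × (2.889 × 10²⁴) / (4π × (5.638 × 10⁶ m)³) = 3848 kg/m³
d_R = 1.26 × 5638 km × (3848/1279)^(1/3)
    = 10260 km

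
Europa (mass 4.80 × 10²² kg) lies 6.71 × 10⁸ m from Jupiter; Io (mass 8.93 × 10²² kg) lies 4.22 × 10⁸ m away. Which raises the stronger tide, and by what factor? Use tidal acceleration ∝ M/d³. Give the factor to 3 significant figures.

Io, by a factor of ≈ 7.48

Tidal acceleration ∝ M/d³, so compare M/d³ for each.
Europa: (4.80 × 10²²) / (6.71 × 10⁸)³ = 1.589 × 10⁻⁴
Io: (8.93 × 10²²) / (4.22 × 10⁸)³ = 1.188 × 10⁻³
Ratio (larger/smaller) = 7.48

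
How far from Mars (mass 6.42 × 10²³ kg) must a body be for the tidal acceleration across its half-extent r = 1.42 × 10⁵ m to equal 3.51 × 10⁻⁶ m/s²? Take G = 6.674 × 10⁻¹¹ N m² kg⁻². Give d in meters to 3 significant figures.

1.51 × 10⁸ m

2GMr/d³ = a_tidal  ⇒  d = (2GMr / a_tidal)^(1/3)
d = (2 × 6.674×10⁻¹¹ × (6.42 × 10²³) × (1.42 × 10⁵) / (3.51 × 10⁻⁶))^(1/3)
  = 1.51 × 10⁸ m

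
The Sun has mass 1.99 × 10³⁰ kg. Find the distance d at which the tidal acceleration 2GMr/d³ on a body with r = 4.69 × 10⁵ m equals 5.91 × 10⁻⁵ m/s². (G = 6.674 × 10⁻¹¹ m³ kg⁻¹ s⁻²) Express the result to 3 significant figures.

2GMr/d³ = a_tidal  ⇒  d = (2GMr / a_tidal)^(1/3)
d = (2 × 6.674×10⁻¹¹ × (1.99 × 10³⁰) × (4.69 × 10⁵) / (5.91 × 10⁻⁵))^(1/3)
  = 1.28 × 10¹⁰ m

1.28 × 10¹⁰ m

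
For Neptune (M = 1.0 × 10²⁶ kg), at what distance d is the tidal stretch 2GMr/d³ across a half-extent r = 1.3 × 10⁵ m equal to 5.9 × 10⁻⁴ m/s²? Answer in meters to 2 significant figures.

1.4 × 10⁸ m

2GMr/d³ = a_tidal  ⇒  d = (2GMr / a_tidal)^(1/3)
d = (2 × 6.674×10⁻¹¹ × (1.0 × 10²⁶) × (1.3 × 10⁵) / (5.9 × 10⁻⁴))^(1/3)
  = 1.4 × 10⁸ m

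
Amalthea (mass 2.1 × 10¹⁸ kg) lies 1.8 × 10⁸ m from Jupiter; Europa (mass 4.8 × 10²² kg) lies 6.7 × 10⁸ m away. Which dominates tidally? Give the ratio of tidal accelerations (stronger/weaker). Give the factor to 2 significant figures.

Tidal stretch scales as M/d³; compute that for each body.
Amalthea: (2.1 × 10¹⁸) / (1.8 × 10⁸)³ = 3.601 × 10⁻⁷
Europa: (4.8 × 10²²) / (6.7 × 10⁸)³ = 1.596 × 10⁻⁴
Ratio (larger/smaller) = 440

Europa, by a factor of ≈ 440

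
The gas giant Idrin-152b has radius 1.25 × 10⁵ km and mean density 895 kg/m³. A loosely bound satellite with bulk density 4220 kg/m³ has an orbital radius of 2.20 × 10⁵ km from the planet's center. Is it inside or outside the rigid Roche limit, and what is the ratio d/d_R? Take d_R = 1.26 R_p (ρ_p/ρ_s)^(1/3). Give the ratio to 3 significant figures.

outside; d/d_R ≈ 2.34

d_R = 1.26 × (1.25 × 10⁵ km) × (895/4220)^(1/3) = 93930 km
d/d_R = (2.20 × 10⁵) / (93930) = 2.34
Since d/d_R > 1, the body is outside the Roche limit.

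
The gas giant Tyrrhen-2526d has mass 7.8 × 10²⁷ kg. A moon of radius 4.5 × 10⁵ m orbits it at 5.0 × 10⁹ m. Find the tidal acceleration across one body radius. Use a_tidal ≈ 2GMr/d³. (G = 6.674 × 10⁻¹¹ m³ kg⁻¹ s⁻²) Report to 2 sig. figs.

3.7 × 10⁻⁶ m/s²

Since r ≪ d, expand the inverse-square field across one radius to get the leading 2GMr/d³ term.
a_tidal = 2GMr/d³
        = 2 × (6.674 × 10⁻¹¹) × (7.8 × 10²⁷) × (4.5 × 10⁵) / (5.0 × 10⁹)³
        = 3.7 × 10⁻⁶ m/s²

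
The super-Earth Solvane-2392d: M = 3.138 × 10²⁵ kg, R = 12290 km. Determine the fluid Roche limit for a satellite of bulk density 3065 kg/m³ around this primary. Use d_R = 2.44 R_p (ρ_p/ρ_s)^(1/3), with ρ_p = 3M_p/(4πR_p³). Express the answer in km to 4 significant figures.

32870 km

ρ_p = 3M_p/(4πR_p³) = 3 × (3.138 × 10²⁵) / (4π × (1.229 × 10⁷ m)³) = 4036 kg/m³
d_R = 2.44 × 12290 km × (4036/3065)^(1/3)
    = 32870 km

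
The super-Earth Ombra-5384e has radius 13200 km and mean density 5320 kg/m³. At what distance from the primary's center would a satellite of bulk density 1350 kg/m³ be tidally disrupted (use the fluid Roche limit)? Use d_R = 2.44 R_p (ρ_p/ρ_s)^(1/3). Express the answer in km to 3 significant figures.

d_R = 2.44 × 13200 km × (5320/1350)^(1/3)
    = 50900 km

50900 km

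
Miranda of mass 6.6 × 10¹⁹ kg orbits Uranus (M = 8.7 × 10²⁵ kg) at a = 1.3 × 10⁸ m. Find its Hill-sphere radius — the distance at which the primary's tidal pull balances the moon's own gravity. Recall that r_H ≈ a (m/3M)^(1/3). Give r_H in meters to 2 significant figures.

r_H ≈ a (m/3M)^(1/3)
    = (1.3 × 10⁸) × (6.6 × 10¹⁹ / (3 × 8.7 × 10²⁵))^(1/3)
    = 8.2 × 10⁵ m

8.2 × 10⁵ m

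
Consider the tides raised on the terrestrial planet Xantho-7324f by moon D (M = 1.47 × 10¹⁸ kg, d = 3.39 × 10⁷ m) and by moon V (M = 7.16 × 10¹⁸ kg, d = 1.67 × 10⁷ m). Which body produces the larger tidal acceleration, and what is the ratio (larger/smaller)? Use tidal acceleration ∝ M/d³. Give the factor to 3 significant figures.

Compare M/d³ for the two perturbers:
Moon D: (1.47 × 10¹⁸) / (3.39 × 10⁷)³ = 3.773 × 10⁻⁵
Moon V: (7.16 × 10¹⁸) / (1.67 × 10⁷)³ = 1.537 × 10⁻³
Ratio (larger/smaller) = 40.7

Moon V, by a factor of ≈ 40.7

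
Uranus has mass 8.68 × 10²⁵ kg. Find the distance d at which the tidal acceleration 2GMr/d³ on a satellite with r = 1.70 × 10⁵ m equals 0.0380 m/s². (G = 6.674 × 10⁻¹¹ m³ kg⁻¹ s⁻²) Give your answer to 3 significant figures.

2GMr/d³ = a_tidal  ⇒  d = (2GMr / a_tidal)^(1/3)
d = (2 × 6.674×10⁻¹¹ × (8.68 × 10²⁵) × (1.70 × 10⁵) / (0.0380))^(1/3)
  = 3.73 × 10⁷ m

3.73 × 10⁷ m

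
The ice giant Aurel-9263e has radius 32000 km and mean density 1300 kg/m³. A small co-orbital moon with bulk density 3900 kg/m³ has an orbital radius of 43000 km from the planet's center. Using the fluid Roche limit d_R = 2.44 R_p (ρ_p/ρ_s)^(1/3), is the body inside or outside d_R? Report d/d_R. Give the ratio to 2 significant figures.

inside; d/d_R ≈ 0.79

d_R = 2.44 × (32000 km) × (1300/3900)^(1/3) = 54140 km
d/d_R = (43000) / (54140) = 0.79
Since d/d_R < 1, the body is inside the Roche limit.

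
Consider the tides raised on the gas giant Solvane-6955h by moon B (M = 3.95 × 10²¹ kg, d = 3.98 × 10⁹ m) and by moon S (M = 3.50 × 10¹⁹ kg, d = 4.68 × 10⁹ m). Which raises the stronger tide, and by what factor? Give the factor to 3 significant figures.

Tidal acceleration ∝ M/d³, so compare M/d³ for each.
Moon B: (3.95 × 10²¹) / (3.98 × 10⁹)³ = 6.265 × 10⁻⁸
Moon S: (3.50 × 10¹⁹) / (4.68 × 10⁹)³ = 3.415 × 10⁻¹⁰
Ratio (larger/smaller) = 183

Moon B, by a factor of ≈ 183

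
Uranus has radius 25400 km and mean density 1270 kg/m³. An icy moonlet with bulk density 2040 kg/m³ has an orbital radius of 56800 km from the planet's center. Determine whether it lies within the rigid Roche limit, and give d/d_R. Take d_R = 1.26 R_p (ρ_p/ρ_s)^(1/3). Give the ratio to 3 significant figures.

outside; d/d_R ≈ 2.08

d_R = 1.26 × (25400 km) × (1270/2040)^(1/3) = 27330 km
d/d_R = (56800) / (27330) = 2.08
Since d/d_R > 1, the body is outside the Roche limit.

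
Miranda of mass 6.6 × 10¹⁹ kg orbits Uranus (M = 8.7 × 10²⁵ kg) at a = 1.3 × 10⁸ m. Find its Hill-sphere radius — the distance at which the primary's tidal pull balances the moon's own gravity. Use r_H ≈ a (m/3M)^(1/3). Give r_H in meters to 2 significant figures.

8.2 × 10⁵ m

r_H ≈ a (m/3M)^(1/3)
    = (1.3 × 10⁸) × (6.6 × 10¹⁹ / (3 × 8.7 × 10²⁵))^(1/3)
    = 8.2 × 10⁵ m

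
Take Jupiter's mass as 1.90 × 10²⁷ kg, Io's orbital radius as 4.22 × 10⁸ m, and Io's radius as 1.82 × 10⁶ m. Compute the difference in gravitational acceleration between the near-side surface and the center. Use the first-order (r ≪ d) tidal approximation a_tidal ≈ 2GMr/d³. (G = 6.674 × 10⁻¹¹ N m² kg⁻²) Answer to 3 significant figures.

6.14 × 10⁻³ m/s²

Since r ≪ d, expand the inverse-square field across one radius to get the leading 2GMr/d³ term.
Δg = 2GMr/d³
   = 2 × (6.674 × 10⁻¹¹) × (1.90 × 10²⁷) × (1.82 × 10⁶) / (4.22 × 10⁸)³
   = 6.14 × 10⁻³ m/s²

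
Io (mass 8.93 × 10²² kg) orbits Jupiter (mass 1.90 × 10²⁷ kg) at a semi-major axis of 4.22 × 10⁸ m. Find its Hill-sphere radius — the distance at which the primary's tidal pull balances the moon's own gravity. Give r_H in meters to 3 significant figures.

r_H ≈ a (m/3M)^(1/3)
    = (4.22 × 10⁸) × (8.93 × 10²² / (3 × 1.90 × 10²⁷))^(1/3)
    = 1.06 × 10⁷ m

1.06 × 10⁷ m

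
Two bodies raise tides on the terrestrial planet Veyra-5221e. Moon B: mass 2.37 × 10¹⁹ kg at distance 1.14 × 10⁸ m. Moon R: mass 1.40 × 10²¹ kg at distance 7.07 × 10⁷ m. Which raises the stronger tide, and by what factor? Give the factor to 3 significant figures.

Tidal stretch scales as M/d³; compute that for each body.
Moon B: (2.37 × 10¹⁹) / (1.14 × 10⁸)³ = 1.600 × 10⁻⁵
Moon R: (1.40 × 10²¹) / (7.07 × 10⁷)³ = 3.962 × 10⁻³
Ratio (larger/smaller) = 248

Moon R, by a factor of ≈ 248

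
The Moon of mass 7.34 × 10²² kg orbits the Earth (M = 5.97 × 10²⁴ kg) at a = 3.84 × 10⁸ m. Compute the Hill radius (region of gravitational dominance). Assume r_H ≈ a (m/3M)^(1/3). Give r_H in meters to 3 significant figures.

r_H ≈ a (m/3M)^(1/3)
    = (3.84 × 10⁸) × (7.34 × 10²² / (3 × 5.97 × 10²⁴))^(1/3)
    = 6.15 × 10⁷ m

6.15 × 10⁷ m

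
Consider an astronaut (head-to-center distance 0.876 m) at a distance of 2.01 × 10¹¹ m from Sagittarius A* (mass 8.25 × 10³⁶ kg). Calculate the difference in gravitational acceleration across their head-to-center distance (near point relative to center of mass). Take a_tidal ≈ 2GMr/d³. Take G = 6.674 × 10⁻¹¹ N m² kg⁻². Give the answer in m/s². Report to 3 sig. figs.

a_tidal = 2GMr/d³
        = 2 × (6.674 × 10⁻¹¹) × (8.25 × 10³⁶) × (0.876) / (2.01 × 10¹¹)³
        = 1.19 × 10⁻⁷ m/s²

1.19 × 10⁻⁷ m/s²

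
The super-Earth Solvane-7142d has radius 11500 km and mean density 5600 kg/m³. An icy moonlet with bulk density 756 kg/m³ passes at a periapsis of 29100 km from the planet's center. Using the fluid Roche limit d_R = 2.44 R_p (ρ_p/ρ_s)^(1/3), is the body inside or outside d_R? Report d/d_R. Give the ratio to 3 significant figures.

inside; d/d_R ≈ 0.532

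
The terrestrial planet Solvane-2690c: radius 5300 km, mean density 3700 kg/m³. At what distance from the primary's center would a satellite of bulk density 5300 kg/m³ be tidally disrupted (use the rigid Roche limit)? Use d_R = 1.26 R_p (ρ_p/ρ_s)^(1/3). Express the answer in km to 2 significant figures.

d_R = 1.26 × 5300 km × (3700/5300)^(1/3)
    = 5900 km

5900 km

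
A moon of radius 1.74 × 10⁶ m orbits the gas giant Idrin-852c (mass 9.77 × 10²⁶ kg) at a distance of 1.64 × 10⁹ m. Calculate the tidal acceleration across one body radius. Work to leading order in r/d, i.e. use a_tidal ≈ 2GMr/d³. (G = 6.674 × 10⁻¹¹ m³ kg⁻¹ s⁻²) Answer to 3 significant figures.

5.14 × 10⁻⁵ m/s²

Δa = 2GMr/d³
   = 2 × (6.674 × 10⁻¹¹) × (9.77 × 10²⁶) × (1.74 × 10⁶) / (1.64 × 10⁹)³
   = 5.14 × 10⁻⁵ m/s²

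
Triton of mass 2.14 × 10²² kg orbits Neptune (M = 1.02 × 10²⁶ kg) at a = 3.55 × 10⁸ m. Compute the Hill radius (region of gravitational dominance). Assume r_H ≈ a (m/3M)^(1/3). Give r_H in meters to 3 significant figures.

r_H ≈ a (m/3M)^(1/3)
    = (3.55 × 10⁸) × (2.14 × 10²² / (3 × 1.02 × 10²⁶))^(1/3)
    = 1.46 × 10⁷ m

1.46 × 10⁷ m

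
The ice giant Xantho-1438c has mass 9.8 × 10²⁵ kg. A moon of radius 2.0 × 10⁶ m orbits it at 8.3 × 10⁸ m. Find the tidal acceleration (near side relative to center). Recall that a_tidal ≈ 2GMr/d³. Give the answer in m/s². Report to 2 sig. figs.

4.6 × 10⁻⁵ m/s²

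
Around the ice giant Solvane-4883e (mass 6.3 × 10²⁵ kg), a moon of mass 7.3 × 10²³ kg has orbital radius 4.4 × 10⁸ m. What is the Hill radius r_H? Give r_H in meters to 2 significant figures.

6.9 × 10⁷ m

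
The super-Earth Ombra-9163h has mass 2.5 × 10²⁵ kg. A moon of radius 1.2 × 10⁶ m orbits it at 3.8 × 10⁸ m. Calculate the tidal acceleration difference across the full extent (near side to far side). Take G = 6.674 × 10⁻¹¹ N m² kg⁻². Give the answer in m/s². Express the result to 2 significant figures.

Near-to-far spans 2r, so the tidal difference is twice the near-to-center value: 4GMr/d³.
Δa = 4GMr/d³
   = 4 × (6.674 × 10⁻¹¹) × (2.5 × 10²⁵) × (1.2 × 10⁶) / (3.8 × 10⁸)³
   = 1.5 × 10⁻⁴ m/s²

1.5 × 10⁻⁴ m/s²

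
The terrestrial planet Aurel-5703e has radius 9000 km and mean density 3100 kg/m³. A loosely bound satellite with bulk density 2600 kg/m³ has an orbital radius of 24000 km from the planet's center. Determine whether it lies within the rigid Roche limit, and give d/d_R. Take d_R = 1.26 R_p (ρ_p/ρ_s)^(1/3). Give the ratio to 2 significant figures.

outside; d/d_R ≈ 2.0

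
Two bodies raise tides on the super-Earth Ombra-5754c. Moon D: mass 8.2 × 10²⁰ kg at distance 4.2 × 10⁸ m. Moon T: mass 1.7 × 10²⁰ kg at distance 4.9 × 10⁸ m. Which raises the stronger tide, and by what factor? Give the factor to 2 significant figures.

Tidal acceleration ∝ M/d³, so compare M/d³ for each.
Moon D: (8.2 × 10²⁰) / (4.2 × 10⁸)³ = 1.107 × 10⁻⁵
Moon T: (1.7 × 10²⁰) / (4.9 × 10⁸)³ = 1.445 × 10⁻⁶
Ratio (larger/smaller) = 7.7

Moon D, by a factor of ≈ 7.7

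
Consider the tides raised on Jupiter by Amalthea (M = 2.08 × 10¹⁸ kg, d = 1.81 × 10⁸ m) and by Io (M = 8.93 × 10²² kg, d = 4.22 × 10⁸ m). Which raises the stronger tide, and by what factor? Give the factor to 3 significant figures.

The tide-raising term goes as M/d³ (the gradient of a 1/d² field).
Amalthea: (2.08 × 10¹⁸) / (1.81 × 10⁸)³ = 3.508 × 10⁻⁷
Io: (8.93 × 10²²) / (4.22 × 10⁸)³ = 1.188 × 10⁻³
Ratio (larger/smaller) = 3390

Io, by a factor of ≈ 3390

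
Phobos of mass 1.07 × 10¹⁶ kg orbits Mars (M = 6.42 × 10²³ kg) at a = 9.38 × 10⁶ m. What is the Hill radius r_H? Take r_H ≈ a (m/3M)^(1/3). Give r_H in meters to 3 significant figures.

r_H ≈ a (m/3M)^(1/3)
    = (9.38 × 10⁶) × (1.07 × 10¹⁶ / (3 × 6.42 × 10²³))^(1/3)
    = 1.66 × 10⁴ m

1.66 × 10⁴ m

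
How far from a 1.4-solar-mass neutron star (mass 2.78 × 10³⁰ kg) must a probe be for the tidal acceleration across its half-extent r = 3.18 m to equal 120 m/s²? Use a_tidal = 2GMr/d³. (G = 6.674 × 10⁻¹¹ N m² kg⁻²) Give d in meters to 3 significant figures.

2.14 × 10⁶ m

2GMr/d³ = a_tidal  ⇒  d = (2GMr / a_tidal)^(1/3)
d = (2 × 6.674×10⁻¹¹ × (2.78 × 10³⁰) × (3.18) / (120))^(1/3)
  = 2.14 × 10⁶ m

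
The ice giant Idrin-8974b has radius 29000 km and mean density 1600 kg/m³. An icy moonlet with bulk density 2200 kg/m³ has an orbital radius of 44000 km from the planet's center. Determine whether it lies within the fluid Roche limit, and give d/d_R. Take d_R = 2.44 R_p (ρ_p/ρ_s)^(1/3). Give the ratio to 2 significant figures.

inside; d/d_R ≈ 0.69

d_R = 2.44 × (29000 km) × (1600/2200)^(1/3) = 63630 km
d/d_R = (44000) / (63630) = 0.69
Since d/d_R < 1, the body is inside the Roche limit.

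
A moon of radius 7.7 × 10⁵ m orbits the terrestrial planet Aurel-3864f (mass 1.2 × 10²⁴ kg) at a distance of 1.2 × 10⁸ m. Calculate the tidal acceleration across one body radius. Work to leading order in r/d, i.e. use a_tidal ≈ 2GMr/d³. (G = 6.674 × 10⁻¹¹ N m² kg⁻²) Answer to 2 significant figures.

7.1 × 10⁻⁵ m/s²

Δa = 2GMr/d³
   = 2 × (6.674 × 10⁻¹¹) × (1.2 × 10²⁴) × (7.7 × 10⁵) / (1.2 × 10⁸)³
   = 7.1 × 10⁻⁵ m/s²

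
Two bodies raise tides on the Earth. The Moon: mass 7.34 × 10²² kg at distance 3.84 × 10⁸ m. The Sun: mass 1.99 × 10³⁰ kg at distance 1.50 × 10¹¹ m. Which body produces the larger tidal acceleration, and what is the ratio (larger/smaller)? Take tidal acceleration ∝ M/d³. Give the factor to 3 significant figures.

The tide-raising term goes as M/d³ (the gradient of a 1/d² field).
The Moon: (7.34 × 10²²) / (3.84 × 10⁸)³ = 1.296 × 10⁻³
The Sun: (1.99 × 10³⁰) / (1.50 × 10¹¹)³ = 5.896 × 10⁻⁴
Ratio (larger/smaller) = 2.20

The Moon, by a factor of ≈ 2.20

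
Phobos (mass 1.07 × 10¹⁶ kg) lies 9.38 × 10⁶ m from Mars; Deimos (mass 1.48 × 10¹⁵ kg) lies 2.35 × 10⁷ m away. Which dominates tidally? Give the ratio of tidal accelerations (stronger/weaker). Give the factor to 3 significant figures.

Tidal acceleration ∝ M/d³, so compare M/d³ for each.
Phobos: (1.07 × 10¹⁶) / (9.38 × 10⁶)³ = 1.297 × 10⁻⁵
Deimos: (1.48 × 10¹⁵) / (2.35 × 10⁷)³ = 1.140 × 10⁻⁷
Ratio (larger/smaller) = 114

Phobos, by a factor of ≈ 114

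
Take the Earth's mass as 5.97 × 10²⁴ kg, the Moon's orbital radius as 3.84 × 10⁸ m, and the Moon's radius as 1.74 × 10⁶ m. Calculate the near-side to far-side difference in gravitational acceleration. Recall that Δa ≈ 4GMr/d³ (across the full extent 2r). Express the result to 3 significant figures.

4.90 × 10⁻⁵ m/s²

a_tidal = 4GMr/d³
        = 4 × (6.674 × 10⁻¹¹) × (5.97 × 10²⁴) × (1.74 × 10⁶) / (3.84 × 10⁸)³
        = 4.90 × 10⁻⁵ m/s²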